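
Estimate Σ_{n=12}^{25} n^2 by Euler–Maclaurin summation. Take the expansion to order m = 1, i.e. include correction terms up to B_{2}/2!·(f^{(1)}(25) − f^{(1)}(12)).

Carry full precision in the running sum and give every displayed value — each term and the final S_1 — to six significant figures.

The integral term ∫_12^25 x^2 dx = 4632.33.
Boundary: ½(f(12) + f(25)) = ½(144.000 + 625.000) = 384.500.
Running total after boundary: 5016.83.
Correction k=1: B_{2}/2! · (f^{(1)}(25) − f^{(1)}(12)) = 1/12 · (50.0000 − 24.0000) = 2.16667.

S_1 ≈ 5019.00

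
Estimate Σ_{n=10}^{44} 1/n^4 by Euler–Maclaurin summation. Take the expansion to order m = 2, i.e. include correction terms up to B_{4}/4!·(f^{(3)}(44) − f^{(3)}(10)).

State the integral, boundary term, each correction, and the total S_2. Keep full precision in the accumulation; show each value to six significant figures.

S_2 ≈ 0.000382868

∫_10^44 1/x^4 dx evaluates to 0.000329420.
½[f(10) + f(44)] = ½[0.000100000 + 2.66802e-07] = 5.01334e-05.
Running total after boundary: 0.000379554.
k=1: B_{2}/(2)! × [f^{(1)}(44) − f^{(1)}(10)] = 1/12 × (-2.42547e-08 − (-4.00000e-05)) = 3.33131e-06.
Running total after k=1: 0.000382885.
k=2: B_{4}/(4)! × [f^{(3)}(44) − f^{(3)}(10)] = −1/720 × (-3.75848e-10 − (-1.20000e-05)) = -1.66661e-08.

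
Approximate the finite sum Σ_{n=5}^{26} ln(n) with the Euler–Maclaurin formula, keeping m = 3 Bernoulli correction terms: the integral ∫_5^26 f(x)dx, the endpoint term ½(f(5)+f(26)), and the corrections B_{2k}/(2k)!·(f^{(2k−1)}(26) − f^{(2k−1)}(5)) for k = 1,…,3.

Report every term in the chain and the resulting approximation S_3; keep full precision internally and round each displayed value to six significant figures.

∫_5^26 ln(x) dx evaluates to 55.6633.
½[f(5) + f(26)] = ½[1.60944 + 3.25810] = 2.43377.
So far: 58.0971.
Correction k=1: B_{2}/2! · (f^{(1)}(26) − f^{(1)}(5)) = 1/12 · (0.0384615 − 0.200000) = -0.0134615.
Partial sum through k=1: 58.0836.
Correction k=2: B_{4}/4! · (f^{(3)}(26) − f^{(3)}(5)) = −1/720 · (0.000113792 − 0.0160000) = 2.20642e-05.
Partial sum through k=2: 58.0836.
Correction k=3: B_{6}/6! · (f^{(5)}(26) − f^{(5)}(5)) = 1/30240 · (2.01997e-06 − 0.00768000) = -2.53901e-07.

S_3 ≈ 58.0836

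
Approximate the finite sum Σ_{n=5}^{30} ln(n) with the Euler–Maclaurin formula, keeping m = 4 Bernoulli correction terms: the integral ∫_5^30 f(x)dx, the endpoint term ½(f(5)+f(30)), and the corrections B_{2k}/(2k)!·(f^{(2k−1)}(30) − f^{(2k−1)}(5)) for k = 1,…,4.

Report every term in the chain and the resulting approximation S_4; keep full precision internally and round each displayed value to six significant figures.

S_4 ≈ 71.4802

∫_5^30 ln(x) dx evaluates to 68.9887.
½[f(5) + f(30)] = ½[1.60944 + 3.40120] = 2.50532.
Running total after boundary: 71.4940.
k=1: B_{2}/(2)! × [f^{(1)}(30) − f^{(1)}(5)] = 1/12 × (0.0333333 − 0.200000) = -0.0138889.
Running total after k=1: 71.4802.
k=2: B_{4}/(4)! × [f^{(3)}(30) − f^{(3)}(5)] = −1/720 × (7.40741e-05 − 0.0160000) = 2.21193e-05.
Running total after k=2: 71.4802.
k=3: B_{6}/(6)! × [f^{(5)}(30) − f^{(5)}(5)] = 1/30240 × (9.87654e-07 − 0.00768000) = -2.53936e-07.
Running total after k=3: 71.4802.
k=4: B_{8}/(8)! × [f^{(7)}(30) − f^{(7)}(5)] = −1/1209600 × (3.29218e-08 − 0.00921600) = 7.61902e-09.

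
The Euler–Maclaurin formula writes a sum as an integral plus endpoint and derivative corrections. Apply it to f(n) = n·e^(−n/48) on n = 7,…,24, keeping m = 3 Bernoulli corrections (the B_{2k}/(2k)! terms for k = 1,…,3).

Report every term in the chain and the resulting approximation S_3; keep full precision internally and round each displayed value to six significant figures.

The integral term ∫_7^24 x·e^(−x/48) dx = 185.587.
Boundary: ½(f(7) + f(24)) = ½(6.05011 + 14.5567) = 10.3034.
Running total after boundary: 195.890.
Correction k=1: B_{2}/2! · (f^{(1)}(24) − f^{(1)}(7)) = 1/12 · (0.303265 − 0.738258) = -0.0362494.
Partial sum through k=1: 195.854.
Correction k=2: B_{4}/4! · (f^{(3)}(24) − f^{(3)}(7)) = −1/720 · (0.000658128 − 0.00107069) = 5.72998e-07.
Partial sum through k=2: 195.854.
Correction k=3: B_{6}/6! · (f^{(5)}(24) − f^{(5)}(7)) = 1/30240 · (5.14162e-07 − 7.90342e-07) = -9.13293e-12.

S_3 ≈ 195.854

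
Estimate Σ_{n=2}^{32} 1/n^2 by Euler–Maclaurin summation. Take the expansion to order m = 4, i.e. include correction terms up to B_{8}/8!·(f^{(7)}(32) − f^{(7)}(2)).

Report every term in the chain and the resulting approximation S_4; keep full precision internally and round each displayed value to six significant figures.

S_4 ≈ 0.614146

∫_2^32 1/x^2 dx evaluates to 0.468750.
½[f(2) + f(32)] = ½[0.250000 + 0.000976562] = 0.125488.
Running total after boundary: 0.594238.
Correction k=1: B_{2}/2! · (f^{(1)}(32) − f^{(1)}(2)) = 1/12 · (-6.10352e-05 − (-0.250000)) = 0.0208282.
Partial sum through k=1: 0.615067.
Correction k=2: B_{4}/4! · (f^{(3)}(32) − f^{(3)}(2)) = −1/720 · (-7.15256e-07 − (-0.750000)) = -0.00104167.
Partial sum through k=2: 0.614025.
Correction k=3: B_{6}/6! · (f^{(5)}(32) − f^{(5)}(2)) = 1/30240 · (-2.09548e-08 − (-5.62500)) = 0.000186012.
Partial sum through k=3: 0.614211.
Correction k=4: B_{8}/8! · (f^{(7)}(32) − f^{(7)}(2)) = −1/1209600 · (-1.14596e-09 − (-78.7500)) = -6.51042e-05.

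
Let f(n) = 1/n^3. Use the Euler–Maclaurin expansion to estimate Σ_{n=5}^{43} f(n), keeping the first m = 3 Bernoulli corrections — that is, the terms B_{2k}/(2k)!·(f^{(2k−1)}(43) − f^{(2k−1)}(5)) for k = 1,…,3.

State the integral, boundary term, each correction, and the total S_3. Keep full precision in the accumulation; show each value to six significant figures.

S_3 ≈ 0.0241307

The integral term ∫_5^43 1/x^3 dx = 0.0197296.
Boundary: ½(f(5) + f(43)) = ½(0.00800000 + 1.25775e-05) = 0.00400629.
Integral + boundary = 0.0237359.
Correction k=1: B_{2}/2! · (f^{(1)}(43) − f^{(1)}(5)) = 1/12 · (-8.77501e-07 − (-0.00480000)) = 0.000399927.
Running total after k=1: 0.0241358.
Correction k=2: B_{4}/4! · (f^{(3)}(43) − f^{(3)}(5)) = −1/720 · (-9.49162e-09 − (-0.00384000)) = -5.33332e-06.
Running total after k=2: 0.0241305.
Correction k=3: B_{6}/6! · (f^{(5)}(43) − f^{(5)}(5)) = 1/30240 · (-2.15602e-10 − (-0.00645120)) = 2.13333e-07.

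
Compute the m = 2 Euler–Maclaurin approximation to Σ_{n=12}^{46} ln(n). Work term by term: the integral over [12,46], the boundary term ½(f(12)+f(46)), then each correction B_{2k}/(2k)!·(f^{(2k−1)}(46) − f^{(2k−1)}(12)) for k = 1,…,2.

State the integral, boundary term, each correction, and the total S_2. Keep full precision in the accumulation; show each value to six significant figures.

S_2 ≈ 115.450

The integral term ∫_12^46 ln(x) dx = 112.299.
Endpoint term: (f(12) + f(46))/2 = (2.48491 + 3.82864)/2 = 3.15677.
Running total after boundary: 115.455.
k=1: B_{2}/(2)! × [f^{(1)}(46) − f^{(1)}(12)] = 1/12 × (0.0217391 − 0.0833333) = -0.00513285.
After k=1: 115.450.
k=2: B_{4}/(4)! × [f^{(3)}(46) − f^{(3)}(12)] = −1/720 × (2.05474e-05 − 0.00115741) = 1.57897e-06.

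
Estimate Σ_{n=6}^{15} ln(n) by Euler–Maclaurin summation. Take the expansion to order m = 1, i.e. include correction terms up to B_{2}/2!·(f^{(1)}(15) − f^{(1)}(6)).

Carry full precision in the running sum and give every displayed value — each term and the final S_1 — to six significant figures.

S_1 ≈ 23.1118

Integral: ∫_6^15 ln(x) dx = 20.8702.
½[f(6) + f(15)] = ½[1.79176 + 2.70805] = 2.24990.
Integral + boundary = 23.1201.
k=1: B_{2}/(2)! × [f^{(1)}(15) − f^{(1)}(6)] = 1/12 × (0.0666667 − 0.166667) = -0.00833333.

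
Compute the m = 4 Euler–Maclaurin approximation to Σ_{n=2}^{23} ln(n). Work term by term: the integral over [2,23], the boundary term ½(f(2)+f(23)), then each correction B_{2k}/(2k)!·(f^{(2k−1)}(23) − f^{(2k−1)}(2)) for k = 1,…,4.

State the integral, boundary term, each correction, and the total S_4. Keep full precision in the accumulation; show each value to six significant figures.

S_4 ≈ 51.6067

Integral: ∫_2^23 ln(x) dx = 49.7301.
½[f(2) + f(23)] = ½[0.693147 + 3.13549] = 1.91432.
Integral + boundary = 51.6444.
Order-1 term: 1/12 · (0.0434783 − 0.500000) = -0.0380435.
Running total after k=1: 51.6063.
Order-2 term: −1/720 · (0.000164379 − 0.250000) = 0.000346994.
Running total after k=2: 51.6067.
Order-3 term: 1/30240 · (3.72883e-06 − 0.750000) = -2.48015e-05.
Running total after k=3: 51.6067.
Order-4 term: −1/1209600 · (2.11465e-07 − 5.62500) = 4.65030e-06.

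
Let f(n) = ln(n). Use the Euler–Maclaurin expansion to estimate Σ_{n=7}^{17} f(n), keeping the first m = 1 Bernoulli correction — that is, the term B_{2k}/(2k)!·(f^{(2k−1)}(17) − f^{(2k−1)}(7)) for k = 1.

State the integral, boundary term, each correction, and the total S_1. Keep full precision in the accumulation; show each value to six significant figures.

S_1 ≈ 26.9258

Integral: ∫_7^17 ln(x) dx = 24.5433.
½[f(7) + f(17)] = ½[1.94591 + 2.83321] = 2.38956.
Integral + boundary = 26.9328.
k=1: B_{2}/(2)! × [f^{(1)}(17) − f^{(1)}(7)] = 1/12 × (0.0588235 − 0.142857) = -0.00700280.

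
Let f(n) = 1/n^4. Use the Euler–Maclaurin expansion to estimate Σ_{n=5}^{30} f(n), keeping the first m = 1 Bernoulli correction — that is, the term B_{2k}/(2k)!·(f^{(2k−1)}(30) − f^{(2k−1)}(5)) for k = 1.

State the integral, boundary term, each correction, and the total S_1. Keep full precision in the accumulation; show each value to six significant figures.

S_1 ≈ 0.00356159

Integral: ∫_5^30 1/x^4 dx = 0.00265432.
Boundary: ½(f(5) + f(30)) = ½(0.00160000 + 1.23457e-06) = 0.000800617.
Integral + boundary = 0.00345494.
k=1: B_{2}/(2)! × [f^{(1)}(30) − f^{(1)}(5)] = 1/12 × (-1.64609e-07 − (-0.00128000)) = 0.000106653.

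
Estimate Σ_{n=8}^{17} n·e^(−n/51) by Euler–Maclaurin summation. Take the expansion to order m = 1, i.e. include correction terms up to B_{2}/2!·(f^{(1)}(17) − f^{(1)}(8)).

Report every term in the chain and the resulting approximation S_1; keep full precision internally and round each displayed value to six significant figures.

S_1 ≈ 96.7165

∫_8^17 x·e^(−x/51) dx evaluates to 87.2269.
Endpoint term: (f(8) + f(17))/2 = (6.83857 + 12.1810)/2 = 9.50980.
Running total after boundary: 96.7367.
Order-1 term: 1/12 · (0.477688 − 0.720732) = -0.0202537.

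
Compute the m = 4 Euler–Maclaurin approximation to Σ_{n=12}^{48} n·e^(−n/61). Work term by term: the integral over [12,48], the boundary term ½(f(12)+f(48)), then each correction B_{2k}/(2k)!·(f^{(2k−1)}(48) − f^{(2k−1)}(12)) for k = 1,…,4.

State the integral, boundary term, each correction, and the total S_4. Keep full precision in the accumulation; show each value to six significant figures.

S_4 ≈ 646.561

Integral: ∫_12^48 x·e^(−x/61) dx = 630.753.
½[f(12) + f(48)] = ½[9.85703 + 21.8525] = 15.8548.
Running total after boundary: 646.608.
Order-1 term: 1/12 · (0.0970228 − 0.659829) = -0.0469005.
After k=1: 646.561.
Order-2 term: −1/720 · (0.000270772 − 0.000618830) = 4.83414e-07.
After k=2: 646.561.
Order-3 term: 1/30240 · (1.38530e-07 − 2.84960e-07) = -4.84225e-12.
After k=3: 646.561.
Order-4 term: −1/1209600 · (5.49023e-11 − 1.08469e-10) = 4.42844e-17.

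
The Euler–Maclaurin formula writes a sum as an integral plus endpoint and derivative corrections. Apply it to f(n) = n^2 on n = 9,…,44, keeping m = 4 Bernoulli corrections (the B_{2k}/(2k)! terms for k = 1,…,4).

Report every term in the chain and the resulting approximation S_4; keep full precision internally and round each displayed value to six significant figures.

Integral: ∫_9^44 x^2 dx = 28151.7.
Boundary: ½(f(9) + f(44)) = ½(81.0000 + 1936.00) = 1008.50.
So far: 29160.2.
Order-1 term: 1/12 · (88.0000 − 18.0000) = 5.83333.
Partial sum through k=1: 29166.0.
Order-2 term: −1/720 · (0.00000 − 0.00000) = 0.00000.
Partial sum through k=2: 29166.0.
Order-3 term: 1/30240 · (0.00000 − 0.00000) = 0.00000.
Partial sum through k=3: 29166.0.
Order-4 term: −1/1209600 · (0.00000 − 0.00000) = 0.00000.

S_4 ≈ 29166.0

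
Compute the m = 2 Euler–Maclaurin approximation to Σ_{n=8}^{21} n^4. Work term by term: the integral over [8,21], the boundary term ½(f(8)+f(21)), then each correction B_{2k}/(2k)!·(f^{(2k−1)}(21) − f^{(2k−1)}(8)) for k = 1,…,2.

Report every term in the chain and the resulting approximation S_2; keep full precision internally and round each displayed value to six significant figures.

S_2 ≈ 912471

The integral term ∫_8^21 x^4 dx = 810267.
Endpoint term: (f(8) + f(21))/2 = (4096.00 + 194481)/2 = 99288.5.
Running total after boundary: 909555.
k=1: B_{2}/(2)! × [f^{(1)}(21) − f^{(1)}(8)] = 1/12 × (37044.0 − 2048.00) = 2916.33.
After k=1: 912471.
k=2: B_{4}/(4)! × [f^{(3)}(21) − f^{(3)}(8)] = −1/720 × (504.000 − 192.000) = -0.433333.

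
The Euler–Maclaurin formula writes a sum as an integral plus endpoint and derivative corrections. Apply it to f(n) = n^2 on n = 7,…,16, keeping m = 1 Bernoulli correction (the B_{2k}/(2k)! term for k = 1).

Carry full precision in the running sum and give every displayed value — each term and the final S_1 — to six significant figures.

∫_7^16 x^2 dx evaluates to 1251.00.
½[f(7) + f(16)] = ½[49.0000 + 256.000] = 152.500.
Integral + boundary = 1403.50.
Order-1 term: 1/12 · (32.0000 − 14.0000) = 1.50000.

S_1 ≈ 1405.00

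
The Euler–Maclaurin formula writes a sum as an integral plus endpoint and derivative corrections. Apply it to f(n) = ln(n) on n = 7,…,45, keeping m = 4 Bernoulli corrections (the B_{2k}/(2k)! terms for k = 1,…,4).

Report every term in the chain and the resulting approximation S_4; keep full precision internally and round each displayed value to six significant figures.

S_4 ≈ 122.545

The integral term ∫_7^45 ln(x) dx = 119.678.
½[f(7) + f(45)] = ½[1.94591 + 3.80666] = 2.87629.
Running total after boundary: 122.555.
Order-1 term: 1/12 · (0.0222222 − 0.142857) = -0.0100529.
After k=1: 122.545.
Order-2 term: −1/720 · (2.19479e-05 − 0.00583090) = 8.06799e-06.
After k=2: 122.545.
Order-3 term: 1/30240 · (1.30061e-07 − 0.00142798) = -4.72171e-08.
After k=3: 122.545.
Order-4 term: −1/1209600 · (1.92684e-09 − 0.000874271) = 7.22776e-10.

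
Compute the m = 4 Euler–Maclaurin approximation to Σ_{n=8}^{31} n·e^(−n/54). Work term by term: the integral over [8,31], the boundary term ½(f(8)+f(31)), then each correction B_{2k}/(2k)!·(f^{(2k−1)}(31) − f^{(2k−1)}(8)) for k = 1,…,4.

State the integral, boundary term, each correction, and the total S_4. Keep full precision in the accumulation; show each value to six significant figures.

Integral: ∫_8^31 x·e^(−x/54) dx = 301.784.
Boundary: ½(f(8) + f(31)) = ½(6.89843 + 17.4600) = 12.1792.
Integral + boundary = 313.963.
k=1: B_{2}/(2)! × [f^{(1)}(31) − f^{(1)}(8)] = 1/12 × (0.239893 − 0.734555) = -0.0412218.
After k=1: 313.922.
k=2: B_{4}/(4)! × [f^{(3)}(31) − f^{(3)}(8)] = −1/720 × (0.000468568 − 0.000843334) = 5.20508e-07.
After k=2: 313.922.
k=3: B_{6}/(6)! × [f^{(5)}(31) − f^{(5)}(8)] = 1/30240 × (2.93165e-07 − 4.92031e-07) = -6.57627e-12.
After k=3: 313.922.
k=4: B_{8}/(8)! × [f^{(7)}(31) − f^{(7)}(8)] = −1/1209600 × (1.45967e-10 − 2.38290e-10) = 7.63247e-17.

S_4 ≈ 313.922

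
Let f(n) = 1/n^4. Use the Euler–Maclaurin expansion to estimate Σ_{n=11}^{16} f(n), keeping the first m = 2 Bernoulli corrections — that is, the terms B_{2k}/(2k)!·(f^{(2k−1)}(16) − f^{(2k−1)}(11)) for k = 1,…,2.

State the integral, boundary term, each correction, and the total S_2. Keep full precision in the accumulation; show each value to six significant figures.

S_2 ≈ 0.000212582

Integral: ∫_11^16 1/x^4 dx = 0.000169058.
½[f(11) + f(16)] = ½[6.83013e-05 + 1.52588e-05] = 4.17801e-05.
Running total after boundary: 0.000210838.
Correction k=1: B_{2}/2! · (f^{(1)}(16) − f^{(1)}(11)) = 1/12 · (-3.81470e-06 − (-2.48369e-05)) = 1.75185e-06.
Running total after k=1: 0.000212590.
Correction k=2: B_{4}/4! · (f^{(3)}(16) − f^{(3)}(11)) = −1/720 · (-4.47035e-07 − (-6.15790e-06)) = -7.93175e-09.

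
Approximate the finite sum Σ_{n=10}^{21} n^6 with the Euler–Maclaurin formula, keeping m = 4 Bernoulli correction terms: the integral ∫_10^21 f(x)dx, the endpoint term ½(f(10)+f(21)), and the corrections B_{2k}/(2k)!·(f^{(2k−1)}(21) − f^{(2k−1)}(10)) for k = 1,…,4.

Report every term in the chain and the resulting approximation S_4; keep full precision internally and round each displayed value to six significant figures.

∫_10^21 x^6 dx evaluates to 2.55870e+08.
Boundary: ½(f(10) + f(21)) = ½(1.00000e+06 + 8.57661e+07) = 4.33831e+07.
Running total after boundary: 2.99253e+08.
k=1: B_{2}/(2)! × [f^{(1)}(21) − f^{(1)}(10)] = 1/12 × (2.45046e+07 − 600000) = 1.99205e+06.
Partial sum through k=1: 3.01245e+08.
k=2: B_{4}/(4)! × [f^{(3)}(21) − f^{(3)}(10)] = −1/720 × (1.11132e+06 − 120000) = -1376.83.
Partial sum through k=2: 3.01244e+08.
k=3: B_{6}/(6)! × [f^{(5)}(21) − f^{(5)}(10)] = 1/30240 × (15120.0 − 7200.00) = 0.261905.
Partial sum through k=3: 3.01244e+08.
k=4: B_{8}/(8)! × [f^{(7)}(21) − f^{(7)}(10)] = −1/1209600 × (0.00000 − 0.00000) = 0.00000.

S_4 ≈ 3.01244e+08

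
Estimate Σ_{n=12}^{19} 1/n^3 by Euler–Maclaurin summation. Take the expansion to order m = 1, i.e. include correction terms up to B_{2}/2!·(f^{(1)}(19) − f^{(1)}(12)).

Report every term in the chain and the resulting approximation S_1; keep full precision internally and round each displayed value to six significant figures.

S_1 ≈ 0.00245957

The integral term ∫_12^19 1/x^3 dx = 0.00208718.
Boundary: ½(f(12) + f(19)) = ½(0.000578704 + 0.000145794) = 0.000362249.
Integral + boundary = 0.00244943.
Order-1 term: 1/12 · (-2.30201e-05 − (-0.000144676)) = 1.01380e-05.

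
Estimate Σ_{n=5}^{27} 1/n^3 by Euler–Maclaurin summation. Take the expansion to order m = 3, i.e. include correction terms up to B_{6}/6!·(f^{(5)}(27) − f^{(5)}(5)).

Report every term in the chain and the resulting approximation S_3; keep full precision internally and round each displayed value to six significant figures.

S_3 ≈ 0.0237339

The integral term ∫_5^27 1/x^3 dx = 0.0193141.
½[f(5) + f(27)] = ½[0.00800000 + 5.08053e-05] = 0.00402540.
Integral + boundary = 0.0233395.
Order-1 term: 1/12 · (-5.64503e-06 − (-0.00480000)) = 0.000399530.
Running total after k=1: 0.0237391.
Order-2 term: −1/720 · (-1.54870e-07 − (-0.00384000)) = -5.33312e-06.
Running total after k=2: 0.0237337.
Order-3 term: 1/30240 · (-8.92258e-09 − (-0.00645120)) = 2.13333e-07.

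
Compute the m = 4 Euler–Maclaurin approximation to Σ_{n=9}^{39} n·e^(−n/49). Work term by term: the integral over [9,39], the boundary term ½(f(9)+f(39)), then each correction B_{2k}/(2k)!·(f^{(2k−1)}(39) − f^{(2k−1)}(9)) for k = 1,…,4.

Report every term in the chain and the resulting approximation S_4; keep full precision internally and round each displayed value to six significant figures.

∫_9^39 x·e^(−x/49) dx evaluates to 419.703.
½[f(9) + f(39)] = ½[7.48987 + 17.5955] = 12.5427.
Integral + boundary = 432.246.
k=1: B_{2}/(2)! × [f^{(1)}(39) − f^{(1)}(9)] = 1/12 × (0.0920748 − 0.679353) = -0.0489399.
After k=1: 432.197.
k=2: B_{4}/(4)! × [f^{(3)}(39) − f^{(3)}(9)] = −1/720 × (0.000414164 − 0.000976163) = 7.80554e-07.
After k=2: 432.197.
k=3: B_{6}/(6)! × [f^{(5)}(39) − f^{(5)}(9)] = 1/30240 × (3.29021e-07 − 6.95286e-07) = -1.21119e-11.
After k=3: 432.197.
k=4: B_{8}/(8)! × [f^{(7)}(39) − f^{(7)}(9)] = −1/1209600 × (2.02227e-10 − 4.09832e-10) = 1.71631e-16.

S_4 ≈ 432.197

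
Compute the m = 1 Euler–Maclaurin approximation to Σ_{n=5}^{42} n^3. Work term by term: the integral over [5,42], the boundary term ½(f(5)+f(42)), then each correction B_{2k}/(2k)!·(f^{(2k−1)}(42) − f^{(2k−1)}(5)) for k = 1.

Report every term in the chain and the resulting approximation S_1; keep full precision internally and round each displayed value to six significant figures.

S_1 ≈ 815309

∫_5^42 x^3 dx evaluates to 777768.
Endpoint term: (f(5) + f(42))/2 = (125.000 + 74088.0)/2 = 37106.5.
So far: 814874.
k=1: B_{2}/(2)! × [f^{(1)}(42) − f^{(1)}(5)] = 1/12 × (5292.00 − 75.0000) = 434.750.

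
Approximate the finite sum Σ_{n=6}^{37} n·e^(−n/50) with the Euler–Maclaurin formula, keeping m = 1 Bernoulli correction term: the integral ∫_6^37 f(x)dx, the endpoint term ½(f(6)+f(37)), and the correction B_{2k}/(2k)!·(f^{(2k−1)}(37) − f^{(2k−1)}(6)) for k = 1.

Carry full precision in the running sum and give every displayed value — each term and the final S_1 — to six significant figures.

Integral: ∫_6^37 x·e^(−x/50) dx = 407.932.
Endpoint term: (f(6) + f(37))/2 = (5.32152 + 17.6532)/2 = 11.4874.
So far: 419.419.
Order-1 term: 1/12 · (0.124050 − 0.780490) = -0.0547034.

S_1 ≈ 419.364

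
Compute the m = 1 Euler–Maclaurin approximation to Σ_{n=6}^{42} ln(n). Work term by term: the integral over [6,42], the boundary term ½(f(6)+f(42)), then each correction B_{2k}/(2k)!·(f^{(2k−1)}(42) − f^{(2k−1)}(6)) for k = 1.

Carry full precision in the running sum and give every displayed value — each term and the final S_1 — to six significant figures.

Integral: ∫_6^42 ln(x) dx = 110.232.
Endpoint term: (f(6) + f(42))/2 = (1.79176 + 3.73767)/2 = 2.76471.
So far: 112.996.
Correction k=1: B_{2}/2! · (f^{(1)}(42) − f^{(1)}(6)) = 1/12 · (0.0238095 − 0.166667) = -0.0119048.

S_1 ≈ 112.984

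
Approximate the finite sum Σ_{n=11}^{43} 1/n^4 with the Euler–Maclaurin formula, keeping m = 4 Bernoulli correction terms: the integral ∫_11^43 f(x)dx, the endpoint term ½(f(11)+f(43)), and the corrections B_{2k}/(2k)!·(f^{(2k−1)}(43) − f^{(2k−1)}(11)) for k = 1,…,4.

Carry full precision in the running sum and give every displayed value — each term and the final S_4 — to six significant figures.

S_4 ≈ 0.000282602

The integral term ∫_11^43 1/x^4 dx = 0.000246246.
Endpoint term: (f(11) + f(43))/2 = (6.83013e-05 + 2.92500e-07)/2 = 3.42969e-05.
So far: 0.000280543.
k=1: B_{2}/(2)! × [f^{(1)}(43) − f^{(1)}(11)] = 1/12 × (-2.72093e-08 − (-2.48369e-05)) = 2.06747e-06.
After k=1: 0.000282610.
k=2: B_{4}/(4)! × [f^{(3)}(43) − f^{(3)}(11)] = −1/720 × (-4.41471e-10 − (-6.15790e-06)) = -8.55202e-09.
After k=2: 0.000282602.
k=3: B_{6}/(6)! × [f^{(5)}(43) − f^{(5)}(11)] = 1/30240 × (-1.33707e-11 − (-2.84994e-06)) = 9.42435e-11.
After k=3: 0.000282602.
k=4: B_{8}/(8)! × [f^{(7)}(43) − f^{(7)}(11)] = −1/1209600 × (-6.50817e-13 − (-2.11979e-06)) = -1.75247e-12.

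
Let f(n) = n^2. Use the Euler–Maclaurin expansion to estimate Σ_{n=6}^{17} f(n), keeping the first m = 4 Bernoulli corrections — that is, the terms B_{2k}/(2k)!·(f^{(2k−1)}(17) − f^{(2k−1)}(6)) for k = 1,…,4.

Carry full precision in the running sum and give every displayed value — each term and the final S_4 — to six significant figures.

Integral: ∫_6^17 x^2 dx = 1565.67.
Boundary: ½(f(6) + f(17)) = ½(36.0000 + 289.000) = 162.500.
Integral + boundary = 1728.17.
k=1: B_{2}/(2)! × [f^{(1)}(17) − f^{(1)}(6)] = 1/12 × (34.0000 − 12.0000) = 1.83333.
After k=1: 1730.00.
k=2: B_{4}/(4)! × [f^{(3)}(17) − f^{(3)}(6)] = −1/720 × (0.00000 − 0.00000) = 0.00000.
After k=2: 1730.00.
k=3: B_{6}/(6)! × [f^{(5)}(17) − f^{(5)}(6)] = 1/30240 × (0.00000 − 0.00000) = 0.00000.
After k=3: 1730.00.
k=4: B_{8}/(8)! × [f^{(7)}(17) − f^{(7)}(6)] = −1/1209600 × (0.00000 − 0.00000) = 0.00000.

S_4 ≈ 1730.00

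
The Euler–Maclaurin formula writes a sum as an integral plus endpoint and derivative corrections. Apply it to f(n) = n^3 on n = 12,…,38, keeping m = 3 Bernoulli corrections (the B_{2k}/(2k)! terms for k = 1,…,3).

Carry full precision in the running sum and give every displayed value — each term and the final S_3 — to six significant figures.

S_3 ≈ 544725

∫_12^38 x^3 dx evaluates to 516100.
½[f(12) + f(38)] = ½[1728.00 + 54872.0] = 28300.0.
Running total after boundary: 544400.
Correction k=1: B_{2}/2! · (f^{(1)}(38) − f^{(1)}(12)) = 1/12 · (4332.00 − 432.000) = 325.000.
Partial sum through k=1: 544725.
Correction k=2: B_{4}/4! · (f^{(3)}(38) − f^{(3)}(12)) = −1/720 · (6.00000 − 6.00000) = 0.00000.
Partial sum through k=2: 544725.
Correction k=3: B_{6}/6! · (f^{(5)}(38) − f^{(5)}(12)) = 1/30240 · (0.00000 − 0.00000) = 0.00000.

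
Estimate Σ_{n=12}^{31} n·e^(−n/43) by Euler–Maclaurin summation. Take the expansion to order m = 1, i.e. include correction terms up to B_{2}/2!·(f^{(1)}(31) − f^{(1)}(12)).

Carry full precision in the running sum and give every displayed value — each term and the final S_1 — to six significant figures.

Integral: ∫_12^31 x·e^(−x/43) dx = 241.686.
Boundary: ½(f(12) + f(31)) = ½(9.07785 + 15.0753) = 12.0766.
Running total after boundary: 253.763.
Order-1 term: 1/12 · (0.135712 − 0.545374) = -0.0341386.

S_1 ≈ 253.729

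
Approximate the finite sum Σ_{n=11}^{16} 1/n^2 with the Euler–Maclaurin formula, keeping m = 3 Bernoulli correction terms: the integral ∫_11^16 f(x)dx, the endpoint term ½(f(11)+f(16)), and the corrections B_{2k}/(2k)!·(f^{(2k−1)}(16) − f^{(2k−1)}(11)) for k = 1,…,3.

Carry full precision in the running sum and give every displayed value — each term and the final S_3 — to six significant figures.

S_3 ≈ 0.0345788

The integral term ∫_11^16 1/x^2 dx = 0.0284091.
Endpoint term: (f(11) + f(16))/2 = (0.00826446 + 0.00390625)/2 = 0.00608536.
So far: 0.0344944.
Correction k=1: B_{2}/2! · (f^{(1)}(16) − f^{(1)}(11)) = 1/12 · (-0.000488281 − (-0.00150263)) = 8.45290e-05.
After k=1: 0.0345790.
Correction k=2: B_{4}/4! · (f^{(3)}(16) − f^{(3)}(11)) = −1/720 · (-2.28882e-05 − (-0.000149021)) = -1.75185e-07.
After k=2: 0.0345788.
Correction k=3: B_{6}/6! · (f^{(5)}(16) − f^{(5)}(11)) = 1/30240 · (-2.68221e-06 − (-3.69474e-05)) = 1.13311e-09.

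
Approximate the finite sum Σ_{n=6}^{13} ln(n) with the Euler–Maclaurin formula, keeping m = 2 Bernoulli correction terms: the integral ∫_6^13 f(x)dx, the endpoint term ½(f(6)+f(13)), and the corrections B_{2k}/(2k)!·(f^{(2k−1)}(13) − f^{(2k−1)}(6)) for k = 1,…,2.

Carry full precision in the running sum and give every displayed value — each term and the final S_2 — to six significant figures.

S_2 ≈ 17.7647

∫_6^13 ln(x) dx evaluates to 15.5938.
Endpoint term: (f(6) + f(13))/2 = (1.79176 + 2.56495)/2 = 2.17835.
Integral + boundary = 17.7721.
k=1: B_{2}/(2)! × [f^{(1)}(13) − f^{(1)}(6)] = 1/12 × (0.0769231 − 0.166667) = -0.00747863.
Running total after k=1: 17.7647.
k=2: B_{4}/(4)! × [f^{(3)}(13) − f^{(3)}(6)] = −1/720 × (0.000910332 − 0.00925926) = 1.15957e-05.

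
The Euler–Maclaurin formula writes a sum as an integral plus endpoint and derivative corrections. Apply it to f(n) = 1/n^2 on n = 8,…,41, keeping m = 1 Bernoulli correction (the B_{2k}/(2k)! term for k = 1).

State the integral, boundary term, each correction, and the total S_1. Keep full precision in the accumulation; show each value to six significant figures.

S_1 ≈ 0.109043

Integral: ∫_8^41 1/x^2 dx = 0.100610.
½[f(8) + f(41)] = ½[0.0156250 + 0.000594884] = 0.00810994.
Running total after boundary: 0.108720.
k=1: B_{2}/(2)! × [f^{(1)}(41) − f^{(1)}(8)] = 1/12 × (-2.90187e-05 − (-0.00390625)) = 0.000323103.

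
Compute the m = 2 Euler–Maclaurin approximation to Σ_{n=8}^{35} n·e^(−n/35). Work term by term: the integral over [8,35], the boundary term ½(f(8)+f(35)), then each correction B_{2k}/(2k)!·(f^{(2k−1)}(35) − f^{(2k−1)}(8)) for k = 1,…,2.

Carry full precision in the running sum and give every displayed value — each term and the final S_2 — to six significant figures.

∫_8^35 x·e^(−x/35) dx evaluates to 296.178.
½[f(8) + f(35)] = ½[6.36536 + 12.8758] = 9.62057.
Running total after boundary: 305.798.
k=1: B_{2}/(2)! × [f^{(1)}(35) − f^{(1)}(8)] = 1/12 × (0.00000 − 0.613802) = -0.0511502.
After k=1: 305.747.
k=2: B_{4}/(4)! × [f^{(3)}(35) − f^{(3)}(8)] = −1/720 × (0.000600619 − 0.00180012) = 1.66597e-06.

S_2 ≈ 305.747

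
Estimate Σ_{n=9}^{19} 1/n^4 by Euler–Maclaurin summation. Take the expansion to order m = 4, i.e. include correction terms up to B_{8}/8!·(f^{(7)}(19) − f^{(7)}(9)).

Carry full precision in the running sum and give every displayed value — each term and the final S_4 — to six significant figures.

S_4 ≈ 0.000494170

The integral term ∫_9^19 1/x^4 dx = 0.000408649.
Endpoint term: (f(9) + f(19))/2 = (0.000152416 + 7.67336e-06)/2 = 8.00446e-05.
Integral + boundary = 0.000488694.
Order-1 term: 1/12 · (-1.61544e-06 − (-6.77404e-05)) = 5.51041e-06.
Partial sum through k=1: 0.000494204.
Order-2 term: −1/720 · (-1.34247e-07 − (-2.50890e-05)) = -3.46594e-08.
Partial sum through k=2: 0.000494170.
Order-3 term: 1/30240 · (-2.08251e-08 − (-1.73455e-05)) = 5.72906e-10.
Partial sum through k=3: 0.000494170.
Order-4 term: −1/1209600 · (-5.19185e-09 − (-1.92728e-05)) = -1.59289e-11.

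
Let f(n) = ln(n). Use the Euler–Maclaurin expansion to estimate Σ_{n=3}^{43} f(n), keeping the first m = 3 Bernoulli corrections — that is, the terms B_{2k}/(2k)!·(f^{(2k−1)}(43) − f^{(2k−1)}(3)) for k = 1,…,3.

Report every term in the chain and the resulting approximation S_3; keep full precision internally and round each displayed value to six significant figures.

∫_3^43 ln(x) dx evaluates to 118.436.
½[f(3) + f(43)] = ½[1.09861 + 3.76120] = 2.42991.
Running total after boundary: 120.866.
k=1: B_{2}/(2)! × [f^{(1)}(43) − f^{(1)}(3)] = 1/12 × (0.0232558 − 0.333333) = -0.0258398.
After k=1: 120.840.
k=2: B_{4}/(4)! × [f^{(3)}(43) − f^{(3)}(3)] = −1/720 × (2.51550e-05 − 0.0740741) = 0.000102846.
After k=2: 120.840.
k=3: B_{6}/(6)! × [f^{(5)}(43) − f^{(5)}(3)] = 1/30240 × (1.63256e-07 − 0.0987654) = -3.26605e-06.

S_3 ≈ 120.840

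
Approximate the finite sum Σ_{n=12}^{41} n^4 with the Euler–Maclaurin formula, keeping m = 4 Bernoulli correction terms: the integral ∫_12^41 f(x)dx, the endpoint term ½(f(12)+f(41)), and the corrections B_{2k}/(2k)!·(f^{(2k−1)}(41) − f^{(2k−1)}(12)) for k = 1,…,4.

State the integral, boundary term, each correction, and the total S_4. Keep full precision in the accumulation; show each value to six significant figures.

Integral: ∫_12^41 x^4 dx = 2.31215e+07.
½[f(12) + f(41)] = ½[20736.0 + 2.82576e+06] = 1.42325e+06.
Running total after boundary: 2.45447e+07.
k=1: B_{2}/(2)! × [f^{(1)}(41) − f^{(1)}(12)] = 1/12 × (275684 − 6912.00) = 22397.7.
After k=1: 2.45671e+07.
k=2: B_{4}/(4)! × [f^{(3)}(41) − f^{(3)}(12)] = −1/720 × (984.000 − 288.000) = -0.966667.
After k=2: 2.45671e+07.
k=3: B_{6}/(6)! × [f^{(5)}(41) − f^{(5)}(12)] = 1/30240 × (0.00000 − 0.00000) = 0.00000.
After k=3: 2.45671e+07.
k=4: B_{8}/(8)! × [f^{(7)}(41) − f^{(7)}(12)] = −1/1209600 × (0.00000 − 0.00000) = 0.00000.

S_4 ≈ 2.45671e+07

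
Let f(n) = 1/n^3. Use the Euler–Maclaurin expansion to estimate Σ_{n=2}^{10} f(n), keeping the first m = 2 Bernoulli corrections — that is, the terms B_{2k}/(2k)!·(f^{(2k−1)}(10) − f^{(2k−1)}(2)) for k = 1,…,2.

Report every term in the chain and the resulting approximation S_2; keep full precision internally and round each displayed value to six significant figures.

Integral: ∫_2^10 1/x^3 dx = 0.120000.
Boundary: ½(f(2) + f(10)) = ½(0.125000 + 0.00100000) = 0.0630000.
Running total after boundary: 0.183000.
Order-1 term: 1/12 · (-0.000300000 − (-0.187500)) = 0.0156000.
Running total after k=1: 0.198600.
Order-2 term: −1/720 · (-6.00000e-05 − (-0.937500)) = -0.00130200.

S_2 ≈ 0.197298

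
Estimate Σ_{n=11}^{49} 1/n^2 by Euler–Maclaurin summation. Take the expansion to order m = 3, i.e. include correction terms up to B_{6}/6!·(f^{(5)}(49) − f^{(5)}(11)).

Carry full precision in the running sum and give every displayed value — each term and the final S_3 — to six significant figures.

The integral term ∫_11^49 1/x^2 dx = 0.0705009.
Endpoint term: (f(11) + f(49))/2 = (0.00826446 + 0.000416493)/2 = 0.00434048.
So far: 0.0748414.
Order-1 term: 1/12 · (-1.69997e-05 − (-0.00150263)) = 0.000123802.
Running total after k=1: 0.0749652.
Order-2 term: −1/720 · (-8.49632e-08 − (-0.000149021)) = -2.06856e-07.
Running total after k=2: 0.0749650.
Order-3 term: 1/30240 · (-1.06160e-09 − (-3.69474e-05)) = 1.22177e-09.

S_3 ≈ 0.0749650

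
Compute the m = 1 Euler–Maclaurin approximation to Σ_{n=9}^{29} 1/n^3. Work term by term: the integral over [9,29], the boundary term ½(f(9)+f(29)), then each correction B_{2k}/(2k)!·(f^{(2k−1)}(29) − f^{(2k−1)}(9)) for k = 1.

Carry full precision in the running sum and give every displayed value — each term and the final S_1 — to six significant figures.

S_1 ≈ 0.00632243

The integral term ∫_9^29 1/x^3 dx = 0.00557831.
Boundary: ½(f(9) + f(29)) = ½(0.00137174 + 4.10021e-05) = 0.000706372.
So far: 0.00628468.
k=1: B_{2}/(2)! × [f^{(1)}(29) − f^{(1)}(9)] = 1/12 × (-4.24160e-06 − (-0.000457247)) = 3.77505e-05.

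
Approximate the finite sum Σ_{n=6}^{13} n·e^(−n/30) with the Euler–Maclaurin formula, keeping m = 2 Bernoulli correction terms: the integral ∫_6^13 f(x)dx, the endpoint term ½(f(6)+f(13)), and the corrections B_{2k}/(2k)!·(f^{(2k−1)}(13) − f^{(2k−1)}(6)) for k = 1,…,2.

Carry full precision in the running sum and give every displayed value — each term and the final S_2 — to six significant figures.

S_2 ≈ 54.5115

∫_6^13 x·e^(−x/30) dx evaluates to 47.8650.
Endpoint term: (f(6) + f(13))/2 = (4.91238 + 8.42848)/2 = 6.67043.
So far: 54.5354.
Correction k=1: B_{2}/2! · (f^{(1)}(13) − f^{(1)}(6)) = 1/12 · (0.367395 − 0.654985) = -0.0239658.
After k=1: 54.5115.
Correction k=2: B_{4}/4! · (f^{(3)}(13) − f^{(3)}(6)) = −1/720 · (0.00184898 − 0.00254716) = 9.69695e-07.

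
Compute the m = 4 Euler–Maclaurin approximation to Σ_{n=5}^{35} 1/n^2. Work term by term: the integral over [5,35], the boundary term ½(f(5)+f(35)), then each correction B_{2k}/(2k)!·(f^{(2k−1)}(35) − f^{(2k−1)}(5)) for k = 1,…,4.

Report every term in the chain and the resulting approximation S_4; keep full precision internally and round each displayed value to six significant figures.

S_4 ≈ 0.193156

The integral term ∫_5^35 1/x^2 dx = 0.171429.
½[f(5) + f(35)] = ½[0.0400000 + 0.000816327] = 0.0204082.
Running total after boundary: 0.191837.
Order-1 term: 1/12 · (-4.66472e-05 − (-0.0160000)) = 0.00132945.
After k=1: 0.193166.
Order-2 term: −1/720 · (-4.56952e-07 − (-0.00768000)) = -1.06660e-05.
After k=2: 0.193156.
Order-3 term: 1/30240 · (-1.11907e-08 − (-0.00921600)) = 3.04762e-07.
After k=3: 0.193156.
Order-4 term: −1/1209600 · (-5.11574e-10 − (-0.0206438)) = -1.70667e-08.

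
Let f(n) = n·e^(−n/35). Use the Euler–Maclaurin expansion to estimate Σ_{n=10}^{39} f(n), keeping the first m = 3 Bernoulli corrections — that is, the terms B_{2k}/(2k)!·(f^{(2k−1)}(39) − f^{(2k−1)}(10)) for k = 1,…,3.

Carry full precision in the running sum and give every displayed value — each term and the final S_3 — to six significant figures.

S_3 ≈ 343.778

Integral: ∫_10^39 x·e^(−x/35) dx = 333.669.
½[f(10) + f(39)] = ½[7.51477 + 12.7978] = 10.1563.
Integral + boundary = 343.826.
k=1: B_{2}/(2)! × [f^{(1)}(39) − f^{(1)}(10)] = 1/12 × (-0.0375028 − 0.536769) = -0.0478560.
Running total after k=1: 343.778.
k=2: B_{4}/(4)! × [f^{(3)}(39) − f^{(3)}(10)] = −1/720 × (0.000505140 − 0.00166508) = 1.61103e-06.
Running total after k=2: 343.778.
k=3: B_{6}/(6)! × [f^{(5)}(39) − f^{(5)}(10)] = 1/30240 × (8.49710e-07 − 2.36080e-06) = -4.99700e-11.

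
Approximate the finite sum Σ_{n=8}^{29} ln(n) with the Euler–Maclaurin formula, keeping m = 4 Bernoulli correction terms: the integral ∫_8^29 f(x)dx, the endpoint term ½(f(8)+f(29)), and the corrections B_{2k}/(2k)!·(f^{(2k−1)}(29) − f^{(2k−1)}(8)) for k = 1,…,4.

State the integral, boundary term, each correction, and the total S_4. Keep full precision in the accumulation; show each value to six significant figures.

Integral: ∫_8^29 ln(x) dx = 60.0160.
Endpoint term: (f(8) + f(29))/2 = (2.07944 + 3.36730)/2 = 2.72337.
Integral + boundary = 62.7394.
Order-1 term: 1/12 · (0.0344828 − 0.125000) = -0.00754310.
Partial sum through k=1: 62.7319.
Order-2 term: −1/720 · (8.20042e-05 − 0.00390625) = 5.31145e-06.
Partial sum through k=2: 62.7319.
Order-3 term: 1/30240 · (1.17010e-06 − 0.000732422) = -2.41816e-08.
Partial sum through k=3: 62.7319.
Order-4 term: −1/1209600 · (4.17394e-08 − 0.000343323) = 2.83797e-10.

S_4 ≈ 62.7319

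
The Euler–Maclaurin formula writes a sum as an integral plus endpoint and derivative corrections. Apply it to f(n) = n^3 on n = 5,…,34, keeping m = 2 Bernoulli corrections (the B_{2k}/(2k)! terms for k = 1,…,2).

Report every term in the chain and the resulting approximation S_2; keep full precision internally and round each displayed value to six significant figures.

S_2 ≈ 353925

Integral: ∫_5^34 x^3 dx = 333928.
½[f(5) + f(34)] = ½[125.000 + 39304.0] = 19714.5.
Running total after boundary: 353642.
Correction k=1: B_{2}/2! · (f^{(1)}(34) − f^{(1)}(5)) = 1/12 · (3468.00 − 75.0000) = 282.750.
Running total after k=1: 353925.
Correction k=2: B_{4}/4! · (f^{(3)}(34) − f^{(3)}(5)) = −1/720 · (6.00000 − 6.00000) = 0.00000.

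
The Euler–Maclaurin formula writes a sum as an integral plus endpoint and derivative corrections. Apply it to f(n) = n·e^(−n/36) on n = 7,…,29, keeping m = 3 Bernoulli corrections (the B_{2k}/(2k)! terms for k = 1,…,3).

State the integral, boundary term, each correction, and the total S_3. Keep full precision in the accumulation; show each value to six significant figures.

∫_7^29 x·e^(−x/36) dx evaluates to 228.851.
½[f(7) + f(29)] = ½[5.76304 + 12.9583] = 9.36070.
Integral + boundary = 238.212.
k=1: B_{2}/(2)! × [f^{(1)}(29) − f^{(1)}(7)] = 1/12 × (0.0868855 − 0.663207) = -0.0480268.
Partial sum through k=1: 238.164.
k=2: B_{4}/(4)! × [f^{(3)}(29) − f^{(3)}(7)] = −1/720 × (0.000756609 − 0.00178225) = 1.42450e-06.
Partial sum through k=2: 238.164.
k=3: B_{6}/(6)! × [f^{(5)}(29) − f^{(5)}(7)] = 1/30240 × (1.11588e-06 − 2.35552e-06) = -4.09936e-11.

S_3 ≈ 238.164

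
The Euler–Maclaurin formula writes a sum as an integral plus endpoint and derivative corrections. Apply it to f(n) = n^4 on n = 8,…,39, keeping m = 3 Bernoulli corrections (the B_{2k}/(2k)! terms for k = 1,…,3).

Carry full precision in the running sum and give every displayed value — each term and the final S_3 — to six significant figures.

Integral: ∫_8^39 x^4 dx = 1.80383e+07.
Endpoint term: (f(8) + f(39))/2 = (4096.00 + 2.31344e+06)/2 = 1.15877e+06.
Integral + boundary = 1.91971e+07.
k=1: B_{2}/(2)! × [f^{(1)}(39) − f^{(1)}(8)] = 1/12 × (237276 − 2048.00) = 19602.3.
After k=1: 1.92167e+07.
k=2: B_{4}/(4)! × [f^{(3)}(39) − f^{(3)}(8)] = −1/720 × (936.000 − 192.000) = -1.03333.
After k=2: 1.92167e+07.
k=3: B_{6}/(6)! × [f^{(5)}(39) − f^{(5)}(8)] = 1/30240 × (0.00000 − 0.00000) = 0.00000.

S_3 ≈ 1.92167e+07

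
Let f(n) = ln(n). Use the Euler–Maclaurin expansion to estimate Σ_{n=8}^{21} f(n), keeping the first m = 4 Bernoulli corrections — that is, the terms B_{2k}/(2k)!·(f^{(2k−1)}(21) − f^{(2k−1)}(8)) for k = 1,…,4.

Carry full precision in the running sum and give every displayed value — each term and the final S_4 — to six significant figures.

∫_8^21 ln(x) dx evaluates to 34.2994.
Endpoint term: (f(8) + f(21))/2 = (2.07944 + 3.04452)/2 = 2.56198.
So far: 36.8614.
Order-1 term: 1/12 · (0.0476190 − 0.125000) = -0.00644841.
Partial sum through k=1: 36.8550.
Order-2 term: −1/720 · (0.000215959 − 0.00390625) = 5.12540e-06.
Partial sum through k=2: 36.8550.
Order-3 term: 1/30240 · (5.87645e-06 − 0.000732422) = -2.40260e-08.
Partial sum through k=3: 36.8550.
Order-4 term: −1/1209600 · (3.99758e-07 − 0.000343323) = 2.83501e-10.

S_4 ≈ 36.8550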